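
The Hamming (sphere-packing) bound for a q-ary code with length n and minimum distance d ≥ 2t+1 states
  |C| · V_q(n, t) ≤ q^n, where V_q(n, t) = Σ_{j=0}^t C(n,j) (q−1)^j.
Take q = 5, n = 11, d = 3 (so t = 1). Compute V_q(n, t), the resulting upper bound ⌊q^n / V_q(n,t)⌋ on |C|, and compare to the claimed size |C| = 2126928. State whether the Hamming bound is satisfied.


V_q(n, t) = 45, q^n = 48828125, Hamming bound = 1085069, |C| = 2126928 > bound (violated).

Step 1: Compute V_q(n, t) = Σ_{j=0}^1 C(n, j) (q−1)^j.
  j = 0: C(11,0)·(4)^0 = 1·1 = 1.
  j = 1: C(11,1)·(4)^1 = 11·4 = 44.
  V_q(n, t) = 1 + 44 = 45.
Step 2: q^n = 5^11 = 48828125.
Step 3: Hamming bound ⌊q^n / V_q(n,t)⌋ = ⌊48828125/45⌋ = 1085069.
Step 4: Compare |C| = 2126928 to 1085069: violated.
The claimed |C| lies above the Hamming bound, so no 5-ary code of length 11 with d ≥ 3 can have 2126928 codewords.


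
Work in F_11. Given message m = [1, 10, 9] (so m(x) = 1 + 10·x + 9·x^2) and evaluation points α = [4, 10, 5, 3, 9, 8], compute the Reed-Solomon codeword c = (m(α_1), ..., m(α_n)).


c = [9, 0, 1, 2, 6, 8]

Message polynomial: m(x) = 1 + 10·x + 9·x^2 (mod 11).
For each evaluation point α_i, compute m(α_i) mod 11:
  α_1 = 4: Horner steps 9 → 2 → 9, so m(4) = 9.
  α_2 = 10: Horner steps 9 → 1 → 0, so m(10) = 0.
  α_3 = 5: Horner steps 9 → 0 → 1, so m(5) = 1.
  α_4 = 3: Horner steps 9 → 4 → 2, so m(3) = 2.
  α_5 = 9: Horner steps 9 → 3 → 6, so m(9) = 6.
  α_6 = 8: Horner steps 9 → 5 → 8, so m(8) = 8.
Codeword c = [9, 0, 1, 2, 6, 8] ∈ F_11^6.


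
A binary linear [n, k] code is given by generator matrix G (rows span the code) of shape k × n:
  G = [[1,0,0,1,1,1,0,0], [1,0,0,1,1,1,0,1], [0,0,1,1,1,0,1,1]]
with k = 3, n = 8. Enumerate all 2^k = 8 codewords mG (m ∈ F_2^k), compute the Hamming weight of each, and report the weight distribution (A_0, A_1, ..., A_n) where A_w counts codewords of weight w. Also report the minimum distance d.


Weight distribution: A_0 = 1, A_1 = 1, A_4 = 3, A_5 = 3. Minimum distance d = 1.

Enumerate all 2^3 = 8 messages m ∈ F_2^3.
For each, compute codeword c = mG in F_2^8, then tally its weight.
  m = 000 → c = 00000000, weight = 0.
  m = 100 → c = 10011100, weight = 4.
  m = 010 → c = 10011101, weight = 5.
  m = 110 → c = 00000001, weight = 1.
  m = 001 → c = 00111011, weight = 5.
  m = 101 → c = 10100111, weight = 5.
  m = 011 → c = 10100110, weight = 4.
  m = 111 → c = 00111010, weight = 4.
Tally weights:
  weight 0: 1 codewords.
  weight 1: 1 codewords.
  weight 4: 3 codewords.
  weight 5: 3 codewords.
Minimum distance d = smallest w > 0 with A_w > 0 = 1.
Sanity: Σ A_w = 8 = 2^3 = 8 ✓.


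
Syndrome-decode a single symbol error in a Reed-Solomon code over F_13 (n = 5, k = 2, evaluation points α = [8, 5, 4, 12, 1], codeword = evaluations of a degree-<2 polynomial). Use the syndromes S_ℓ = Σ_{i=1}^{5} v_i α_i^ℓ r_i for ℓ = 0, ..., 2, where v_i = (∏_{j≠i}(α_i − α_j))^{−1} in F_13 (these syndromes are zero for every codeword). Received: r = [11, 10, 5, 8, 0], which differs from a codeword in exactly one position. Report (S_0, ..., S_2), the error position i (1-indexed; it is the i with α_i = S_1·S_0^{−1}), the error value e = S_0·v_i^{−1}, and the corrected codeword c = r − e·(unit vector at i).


S = (7, 2, 8), error at position 3, error magnitude e = 4, c = [11, 10, 1, 8, 0].

Step 1: column multipliers v_i = (∏_{j≠i}(α_i − α_j))^{−1} mod 13.
  i = 1 (α = 8): (8−5)(8−4)(8−12)(8−1) = 3·4·(−4)·7 = −336 ≡ 2, so v_1 = 2^{−1} = 7 (mod 13).
  i = 2 (α = 5): (5−8)(5−4)(5−12)(5−1) = (−3)·1·(−7)·4 = 84 ≡ 6, so v_2 = 6^{−1} = 11 (mod 13).
  i = 3 (α = 4): (4−8)(4−5)(4−12)(4−1) = (−4)·(−1)·(−8)·3 = −96 ≡ 8, so v_3 = 8^{−1} = 5 (mod 13).
  i = 4 (α = 12): (12−8)(12−5)(12−4)(12−1) = 4·7·8·11 = 2464 ≡ 7, so v_4 = 7^{−1} = 2 (mod 13).
  i = 5 (α = 1): (1−8)(1−5)(1−4)(1−12) = (−7)·(−4)·(−3)·(−11) = 924 ≡ 1, so v_5 = 1^{−1} = 1 (mod 13).
  v = [7, 11, 5, 2, 1].
Step 2: syndromes of r = [11, 10, 5, 8, 0] (all sums mod 13).
  S_0 = Σ v_i r_i = 7·11 + 11·10 + 5·5 + 2·8 + 1·0 = 228 ≡ 7.
  S_1 = Σ v_i α_i r_i = 7·8·11 + 11·5·10 + 5·4·5 + 2·12·8 + 1·1·0 = 1458 ≡ 2.
  α_i^2 mod 13 = [12, 12, 3, 1, 1].
  S_2 = Σ v_i α_i^2 r_i = 7·12·11 + 11·12·10 + 5·3·5 + 2·1·8 + 1·1·0 = 2335 ≡ 8.
  S = (7, 2, 8) ≠ 0, so r is not a codeword (an error is present).
Step 3: locate the error. For a single error e at position i, S_ℓ = v_i·e·α_i^ℓ, so α_err = S_1/S_0.
  S_0^{−1} = 7^{−1} = 2 (mod 13), so α_err = 2·2 = 4 ≡ 4 = α_3. Error position i = 3.
  Consistency check: S_2/S_1 = 8·7 = 56 ≡ 4 = α_err ✓ (single-error assumption holds).
Step 4: error magnitude e = S_0/v_3 = S_0·∏_{j≠3}(α_3 − α_j) = 7·8 = 56 ≡ 4 (mod 13).
Step 5: correct position 3: c_3 = r_3 − e = 5 − 4 ≡ 1 (mod 13). Hence c = [11, 10, 1, 8, 0].
  Check: interpolating c through the α_i gives m(x) = 4 + 9·x (degree < 2) with m(α_i) = c_i for every i, so c is indeed a codeword.


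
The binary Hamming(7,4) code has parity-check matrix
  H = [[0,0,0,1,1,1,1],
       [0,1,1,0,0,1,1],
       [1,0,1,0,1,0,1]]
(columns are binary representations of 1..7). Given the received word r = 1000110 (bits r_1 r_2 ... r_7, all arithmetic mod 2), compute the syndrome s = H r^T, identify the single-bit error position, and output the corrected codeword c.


s = (0, 1, 0)^T, error position = 2, corrected codeword c = 1100110

Compute s = H r^T mod 2 one row at a time:
  s_1 = 0 + 1 + 1 + 0 = 2 ≡ 0 (mod 2).
  s_2 = 0 + 0 + 1 + 0 = 1 ≡ 1 (mod 2).
  s_3 = 1 + 0 + 1 + 0 = 2 ≡ 0 (mod 2).
s = (0, 1, 0)^T — this equals column 2 of H (binary 010), so error is at position 2.
Correct: flip bit 2 of r = 1000110 to get c = 1100110.


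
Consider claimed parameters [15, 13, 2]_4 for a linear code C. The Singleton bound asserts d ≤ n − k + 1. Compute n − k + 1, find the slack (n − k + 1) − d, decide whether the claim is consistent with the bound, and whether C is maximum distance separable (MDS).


Singleton RHS = n − k + 1 = 3, slack = 1, bound satisfied, not MDS.

Singleton bound: d ≤ n − k + 1.
Here n = 15, k = 13, so n − k + 1 = 3.
Given d = 2, check d ≤ 3: YES.
Slack = (n − k + 1) − d = 1.
The code is NOT MDS (slack = 1 > 0).
Description: the claimed parameters are [15, 13, 2]_4; such a code would be non-MDS.


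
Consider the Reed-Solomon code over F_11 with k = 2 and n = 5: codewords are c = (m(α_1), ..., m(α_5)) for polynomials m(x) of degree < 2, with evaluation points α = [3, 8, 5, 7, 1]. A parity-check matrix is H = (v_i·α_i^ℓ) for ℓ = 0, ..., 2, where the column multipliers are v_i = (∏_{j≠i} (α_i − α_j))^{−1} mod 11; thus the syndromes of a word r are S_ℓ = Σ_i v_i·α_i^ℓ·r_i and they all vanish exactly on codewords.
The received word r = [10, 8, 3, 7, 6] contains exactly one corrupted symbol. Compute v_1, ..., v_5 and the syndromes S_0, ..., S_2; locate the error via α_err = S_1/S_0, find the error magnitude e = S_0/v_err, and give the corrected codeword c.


S = (9, 6, 4), error at position 2, error magnitude e = 10, c = [10, 9, 3, 7, 6].

Step 1: column multipliers v_i = (∏_{j≠i}(α_i − α_j))^{−1} mod 11.
  i = 1 (α = 3): (3−8)(3−5)(3−7)(3−1) = (−5)·(−2)·(−4)·2 = −80 ≡ 8, so v_1 = 8^{−1} = 7 (mod 11).
  i = 2 (α = 8): (8−3)(8−5)(8−7)(8−1) = 5·3·1·7 = 105 ≡ 6, so v_2 = 6^{−1} = 2 (mod 11).
  i = 3 (α = 5): (5−3)(5−8)(5−7)(5−1) = 2·(−3)·(−2)·4 = 48 ≡ 4, so v_3 = 4^{−1} = 3 (mod 11).
  i = 4 (α = 7): (7−3)(7−8)(7−5)(7−1) = 4·(−1)·2·6 = −48 ≡ 7, so v_4 = 7^{−1} = 8 (mod 11).
  i = 5 (α = 1): (1−3)(1−8)(1−5)(1−7) = (−2)·(−7)·(−4)·(−6) = 336 ≡ 6, so v_5 = 6^{−1} = 2 (mod 11).
  v = [7, 2, 3, 8, 2].
Step 2: syndromes of r = [10, 8, 3, 7, 6] (all sums mod 11).
  S_0 = Σ v_i r_i = 7·10 + 2·8 + 3·3 + 8·7 + 2·6 = 163 ≡ 9.
  S_1 = Σ v_i α_i r_i = 7·3·10 + 2·8·8 + 3·5·3 + 8·7·7 + 2·1·6 = 787 ≡ 6.
  α_i^2 mod 11 = [9, 9, 3, 5, 1].
  S_2 = Σ v_i α_i^2 r_i = 7·9·10 + 2·9·8 + 3·3·3 + 8·5·7 + 2·1·6 = 1093 ≡ 4.
  S = (9, 6, 4) ≠ 0, so r is not a codeword (an error is present).
Step 3: locate the error. For a single error e at position i, S_ℓ = v_i·e·α_i^ℓ, so α_err = S_1/S_0.
  S_0^{−1} = 9^{−1} = 5 (mod 11), so α_err = 6·5 = 30 ≡ 8 = α_2. Error position i = 2.
  Consistency check: S_2/S_1 = 4·2 = 8 ≡ 8 = α_err ✓ (single-error assumption holds).
Step 4: error magnitude e = S_0/v_2 = S_0·∏_{j≠2}(α_2 − α_j) = 9·6 = 54 ≡ 10 (mod 11).
Step 5: correct position 2: c_2 = r_2 − e = 8 − 10 ≡ 9 (mod 11). Hence c = [10, 9, 3, 7, 6].
  Check: interpolating c through the α_i gives m(x) = 4 + 2·x (degree < 2) with m(α_i) = c_i for every i, so c is indeed a codeword.


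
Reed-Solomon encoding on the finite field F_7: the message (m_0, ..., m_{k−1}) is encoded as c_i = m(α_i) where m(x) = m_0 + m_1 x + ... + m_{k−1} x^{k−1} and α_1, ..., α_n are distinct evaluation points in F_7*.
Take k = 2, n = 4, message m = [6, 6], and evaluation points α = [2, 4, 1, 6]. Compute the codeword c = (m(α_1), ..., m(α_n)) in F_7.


c = [4, 2, 5, 0]

Message polynomial: m(x) = 6 + 6·x (mod 7).
For each evaluation point α_i, compute m(α_i) mod 7:
  α_1 = 2: Horner steps 6 → 4, so m(2) = 4.
  α_2 = 4: Horner steps 6 → 2, so m(4) = 2.
  α_3 = 1: Horner steps 6 → 5, so m(1) = 5.
  α_4 = 6: Horner steps 6 → 0, so m(6) = 0.
Codeword c = [4, 2, 5, 0] ∈ F_7^4.


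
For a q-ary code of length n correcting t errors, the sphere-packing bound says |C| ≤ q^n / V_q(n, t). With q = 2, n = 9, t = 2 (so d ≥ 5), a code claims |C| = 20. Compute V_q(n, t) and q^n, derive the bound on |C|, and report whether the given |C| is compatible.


V_q(n, t) = 46, q^n = 512, Hamming bound = 11, |C| = 20 > bound (violated).

Step 1: Compute V_q(n, t) = Σ_{j=0}^2 C(n, j) (q−1)^j.
  j = 0: C(9,0)·(1)^0 = 1·1 = 1.
  j = 1: C(9,1)·(1)^1 = 9·1 = 9.
  j = 2: C(9,2)·(1)^2 = 36·1 = 36.
  V_q(n, t) = 1 + 9 + 36 = 46.
Step 2: q^n = 2^9 = 512.
Step 3: Hamming bound ⌊q^n / V_q(n,t)⌋ = ⌊512/46⌋ = 11.
Step 4: Compare |C| = 20 to 11: violated.
The claimed |C| lies above the Hamming bound, so no 2-ary code of length 9 with d ≥ 5 can have 20 codewords.


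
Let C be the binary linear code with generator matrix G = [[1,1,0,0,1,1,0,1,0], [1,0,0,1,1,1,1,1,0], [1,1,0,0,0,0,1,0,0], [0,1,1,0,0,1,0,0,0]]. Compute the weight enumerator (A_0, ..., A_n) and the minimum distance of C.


Weight distribution: A_0 = 1, A_2 = 1, A_3 = 3, A_4 = 5, A_5 = 4, A_6 = 1, A_7 = 1. Minimum distance d = 2.

Enumerate all 2^4 = 16 messages m ∈ F_2^4.
For each, compute codeword c = mG in F_2^9, then tally its weight.
  m = 0000 → c = 000000000, weight = 0.
  m = 1000 → c = 110011010, weight = 5.
  m = 0100 → c = 100111110, weight = 6.
  m = 1100 → c = 010100100, weight = 3.
  m = 0010 → c = 110000100, weight = 3.
  m = 1010 → c = 000011110, weight = 4.
  m = 0110 → c = 010111010, weight = 5.
  m = 1110 → c = 100100000, weight = 2.
  m = 0001 → c = 011001000, weight = 3.
  m = 1001 → c = 101010010, weight = 4.
  m = 0101 → c = 111110110, weight = 7.
  m = 1101 → c = 001101100, weight = 4.
  m = 0011 → c = 101001100, weight = 4.
  m = 1011 → c = 011010110, weight = 5.
  m = 0111 → c = 001110010, weight = 4.
  m = 1111 → c = 111101000, weight = 5.
Tally weights:
  weight 0: 1 codewords.
  weight 2: 1 codewords.
  weight 3: 3 codewords.
  weight 4: 5 codewords.
  weight 5: 4 codewords.
  weight 6: 1 codewords.
  weight 7: 1 codewords.
Minimum distance d = smallest w > 0 with A_w > 0 = 2.
Sanity: Σ A_w = 16 = 2^4 = 16 ✓.


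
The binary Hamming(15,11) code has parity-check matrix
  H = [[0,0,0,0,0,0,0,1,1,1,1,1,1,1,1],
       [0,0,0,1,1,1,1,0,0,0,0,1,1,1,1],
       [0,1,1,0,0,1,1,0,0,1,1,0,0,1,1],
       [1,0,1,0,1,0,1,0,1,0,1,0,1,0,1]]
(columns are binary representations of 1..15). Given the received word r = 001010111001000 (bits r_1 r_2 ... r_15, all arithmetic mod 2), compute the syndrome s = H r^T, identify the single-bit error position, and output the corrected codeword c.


s = (1, 1, 0, 0)^T, error position = 12, corrected codeword c = 001010111000000

Compute s = H r^T mod 2 one row at a time:
  s_1 = 1 + 1 + 0 + 0 + 1 + 0 + 0 + 0 = 3 ≡ 1 (mod 2).
  s_2 = 0 + 1 + 0 + 1 + 1 + 0 + 0 + 0 = 3 ≡ 1 (mod 2).
  s_3 = 0 + 1 + 0 + 1 + 0 + 0 + 0 + 0 = 2 ≡ 0 (mod 2).
  s_4 = 0 + 1 + 1 + 1 + 1 + 0 + 0 + 0 = 4 ≡ 0 (mod 2).
s = (1, 1, 0, 0)^T — this equals column 12 of H (binary 1100), so error is at position 12.
Correct: flip bit 12 of r = 001010111001000 to get c = 001010111000000.


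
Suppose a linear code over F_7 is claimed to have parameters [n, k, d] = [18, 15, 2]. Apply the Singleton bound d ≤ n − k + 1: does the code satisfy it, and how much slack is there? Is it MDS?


Singleton RHS = n − k + 1 = 4, slack = 2, bound satisfied, not MDS.

Singleton bound: d ≤ n − k + 1.
Here n = 18, k = 15, so n − k + 1 = 4.
Given d = 2, check d ≤ 4: YES.
Slack = (n − k + 1) − d = 2.
The code is NOT MDS (slack = 2 > 0).
Description: the claimed parameters are [18, 15, 2]_7; such a code would be non-MDS.


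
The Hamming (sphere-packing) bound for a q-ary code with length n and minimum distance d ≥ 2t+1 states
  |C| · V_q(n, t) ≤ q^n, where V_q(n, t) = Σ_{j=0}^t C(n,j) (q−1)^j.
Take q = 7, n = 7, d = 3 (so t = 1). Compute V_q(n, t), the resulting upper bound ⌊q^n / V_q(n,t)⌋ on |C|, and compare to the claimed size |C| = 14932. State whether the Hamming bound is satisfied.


V_q(n, t) = 43, q^n = 823543, Hamming bound = 19152, |C| = 14932 ≤ bound (satisfied).

Step 1: Compute V_q(n, t) = Σ_{j=0}^1 C(n, j) (q−1)^j.
  j = 0: C(7,0)·(6)^0 = 1·1 = 1.
  j = 1: C(7,1)·(6)^1 = 7·6 = 42.
  V_q(n, t) = 1 + 42 = 43.
Step 2: q^n = 7^7 = 823543.
Step 3: Hamming bound ⌊q^n / V_q(n,t)⌋ = ⌊823543/43⌋ = 19152.
Step 4: Compare |C| = 14932 to 19152: satisfied.
The claimed |C| lies below the Hamming bound.


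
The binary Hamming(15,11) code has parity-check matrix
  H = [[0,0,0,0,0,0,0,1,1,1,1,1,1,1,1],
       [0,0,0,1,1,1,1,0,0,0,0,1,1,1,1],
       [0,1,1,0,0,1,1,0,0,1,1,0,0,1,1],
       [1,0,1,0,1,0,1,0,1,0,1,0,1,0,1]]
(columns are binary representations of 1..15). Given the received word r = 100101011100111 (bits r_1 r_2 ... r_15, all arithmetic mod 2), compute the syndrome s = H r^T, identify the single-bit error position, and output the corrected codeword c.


s = (0, 1, 0, 0)^T, error position = 4, corrected codeword c = 100001011100111

Compute s = H r^T mod 2 one row at a time:
  s_1 = 1 + 1 + 1 + 0 + 0 + 1 + 1 + 1 = 6 ≡ 0 (mod 2).
  s_2 = 1 + 0 + 1 + 0 + 0 + 1 + 1 + 1 = 5 ≡ 1 (mod 2).
  s_3 = 0 + 0 + 1 + 0 + 1 + 0 + 1 + 1 = 4 ≡ 0 (mod 2).
  s_4 = 1 + 0 + 0 + 0 + 1 + 0 + 1 + 1 = 4 ≡ 0 (mod 2).
s = (0, 1, 0, 0)^T — this equals column 4 of H (binary 0100), so error is at position 4.
Correct: flip bit 4 of r = 100101011100111 to get c = 100001011100111.


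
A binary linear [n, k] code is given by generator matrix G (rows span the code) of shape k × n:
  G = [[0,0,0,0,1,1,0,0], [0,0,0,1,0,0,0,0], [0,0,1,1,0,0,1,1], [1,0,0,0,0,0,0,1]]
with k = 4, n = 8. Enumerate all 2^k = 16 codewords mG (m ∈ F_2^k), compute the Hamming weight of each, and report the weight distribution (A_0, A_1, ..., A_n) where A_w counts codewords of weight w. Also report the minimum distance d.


Weight distribution: A_0 = 1, A_1 = 1, A_2 = 2, A_3 = 4, A_4 = 3, A_5 = 3, A_6 = 2. Minimum distance d = 1.

Enumerate all 2^4 = 16 messages m ∈ F_2^4.
For each, compute codeword c = mG in F_2^8, then tally its weight.
  m = 0000 → c = 00000000, weight = 0.
  m = 1000 → c = 00001100, weight = 2.
  m = 0100 → c = 00010000, weight = 1.
  m = 1100 → c = 00011100, weight = 3.
  m = 0010 → c = 00110011, weight = 4.
  m = 1010 → c = 00111111, weight = 6.
  m = 0110 → c = 00100011, weight = 3.
  m = 1110 → c = 00101111, weight = 5.
  m = 0001 → c = 10000001, weight = 2.
  m = 1001 → c = 10001101, weight = 4.
  m = 0101 → c = 10010001, weight = 3.
  m = 1101 → c = 10011101, weight = 5.
  m = 0011 → c = 10110010, weight = 4.
  m = 1011 → c = 10111110, weight = 6.
  m = 0111 → c = 10100010, weight = 3.
  m = 1111 → c = 10101110, weight = 5.
Tally weights:
  weight 0: 1 codewords.
  weight 1: 1 codewords.
  weight 2: 2 codewords.
  weight 3: 4 codewords.
  weight 4: 3 codewords.
  weight 5: 3 codewords.
  weight 6: 2 codewords.
Minimum distance d = smallest w > 0 with A_w > 0 = 1.
Sanity: Σ A_w = 16 = 2^4 = 16 ✓.


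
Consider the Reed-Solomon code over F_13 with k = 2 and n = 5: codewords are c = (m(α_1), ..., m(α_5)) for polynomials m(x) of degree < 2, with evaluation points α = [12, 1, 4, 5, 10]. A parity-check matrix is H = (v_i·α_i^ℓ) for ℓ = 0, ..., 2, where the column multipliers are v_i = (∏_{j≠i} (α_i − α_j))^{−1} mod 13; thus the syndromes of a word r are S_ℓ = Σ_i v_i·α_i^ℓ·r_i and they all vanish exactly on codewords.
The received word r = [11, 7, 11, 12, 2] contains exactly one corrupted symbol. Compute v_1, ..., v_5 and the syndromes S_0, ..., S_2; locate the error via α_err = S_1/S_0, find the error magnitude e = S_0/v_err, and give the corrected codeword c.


S = (3, 12, 9), error at position 3, error magnitude e = 10, c = [11, 7, 1, 12, 2].

Step 1: column multipliers v_i = (∏_{j≠i}(α_i − α_j))^{−1} mod 13.
  i = 1 (α = 12): (12−1)(12−4)(12−5)(12−10) = 11·8·7·2 = 1232 ≡ 10, so v_1 = 10^{−1} = 4 (mod 13).
  i = 2 (α = 1): (1−12)(1−4)(1−5)(1−10) = (−11)·(−3)·(−4)·(−9) = 1188 ≡ 5, so v_2 = 5^{−1} = 8 (mod 13).
  i = 3 (α = 4): (4−12)(4−1)(4−5)(4−10) = (−8)·3·(−1)·(−6) = −144 ≡ 12, so v_3 = 12^{−1} = 12 (mod 13).
  i = 4 (α = 5): (5−12)(5−1)(5−4)(5−10) = (−7)·4·1·(−5) = 140 ≡ 10, so v_4 = 10^{−1} = 4 (mod 13).
  i = 5 (α = 10): (10−12)(10−1)(10−4)(10−5) = (−2)·9·6·5 = −540 ≡ 6, so v_5 = 6^{−1} = 11 (mod 13).
  v = [4, 8, 12, 4, 11].
Step 2: syndromes of r = [11, 7, 11, 12, 2] (all sums mod 13).
  S_0 = Σ v_i r_i = 4·11 + 8·7 + 12·11 + 4·12 + 11·2 = 302 ≡ 3.
  S_1 = Σ v_i α_i r_i = 4·12·11 + 8·1·7 + 12·4·11 + 4·5·12 + 11·10·2 = 1572 ≡ 12.
  α_i^2 mod 13 = [1, 1, 3, 12, 9].
  S_2 = Σ v_i α_i^2 r_i = 4·1·11 + 8·1·7 + 12·3·11 + 4·12·12 + 11·9·2 = 1270 ≡ 9.
  S = (3, 12, 9) ≠ 0, so r is not a codeword (an error is present).
Step 3: locate the error. For a single error e at position i, S_ℓ = v_i·e·α_i^ℓ, so α_err = S_1/S_0.
  S_0^{−1} = 3^{−1} = 9 (mod 13), so α_err = 12·9 = 108 ≡ 4 = α_3. Error position i = 3.
  Consistency check: S_2/S_1 = 9·12 = 108 ≡ 4 = α_err ✓ (single-error assumption holds).
Step 4: error magnitude e = S_0/v_3 = S_0·∏_{j≠3}(α_3 − α_j) = 3·12 = 36 ≡ 10 (mod 13).
Step 5: correct position 3: c_3 = r_3 − e = 11 − 10 ≡ 1 (mod 13). Hence c = [11, 7, 1, 12, 2].
  Check: interpolating c through the α_i gives m(x) = 9 + 11·x (degree < 2) with m(α_i) = c_i for every i, so c is indeed a codeword.


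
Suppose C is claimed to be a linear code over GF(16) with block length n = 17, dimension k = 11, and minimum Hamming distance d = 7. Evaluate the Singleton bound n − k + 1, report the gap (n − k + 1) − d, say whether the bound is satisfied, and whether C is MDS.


Singleton RHS = n − k + 1 = 7, slack = 0, bound satisfied, MDS.

Singleton bound: d ≤ n − k + 1.
Here n = 17, k = 11, so n − k + 1 = 7.
Given d = 7, check d ≤ 7: YES.
Slack = (n − k + 1) − d = 0.
The code is MDS (slack = 0).
Description: the claimed parameters are [17, 11, 7]_16; such a code would be MDS (meets Singleton bound).


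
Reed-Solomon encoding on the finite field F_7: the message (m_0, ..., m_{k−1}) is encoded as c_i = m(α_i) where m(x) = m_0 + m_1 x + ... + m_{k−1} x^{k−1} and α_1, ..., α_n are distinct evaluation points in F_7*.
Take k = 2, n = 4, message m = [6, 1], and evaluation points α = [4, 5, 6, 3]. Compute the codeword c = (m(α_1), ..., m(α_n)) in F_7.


c = [3, 4, 5, 2]

Message polynomial: m(x) = 6 + 1·x (mod 7).
For each evaluation point α_i, compute m(α_i) mod 7:
  α_1 = 4: Horner steps 1 → 3, so m(4) = 3.
  α_2 = 5: Horner steps 1 → 4, so m(5) = 4.
  α_3 = 6: Horner steps 1 → 5, so m(6) = 5.
  α_4 = 3: Horner steps 1 → 2, so m(3) = 2.
Codeword c = [3, 4, 5, 2] ∈ F_7^4.


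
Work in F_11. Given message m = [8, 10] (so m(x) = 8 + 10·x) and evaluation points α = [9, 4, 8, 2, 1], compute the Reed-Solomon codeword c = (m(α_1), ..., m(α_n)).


c = [10, 4, 0, 6, 7]

Message polynomial: m(x) = 8 + 10·x (mod 11).
For each evaluation point α_i, compute m(α_i) mod 11:
  α_1 = 9: Horner steps 10 → 10, so m(9) = 10.
  α_2 = 4: Horner steps 10 → 4, so m(4) = 4.
  α_3 = 8: Horner steps 10 → 0, so m(8) = 0.
  α_4 = 2: Horner steps 10 → 6, so m(2) = 6.
  α_5 = 1: Horner steps 10 → 7, so m(1) = 7.
Codeword c = [10, 4, 0, 6, 7] ∈ F_11^5.


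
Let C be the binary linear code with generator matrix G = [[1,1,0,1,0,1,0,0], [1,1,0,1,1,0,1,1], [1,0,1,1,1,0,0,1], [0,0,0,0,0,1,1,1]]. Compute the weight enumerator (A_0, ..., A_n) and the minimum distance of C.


Weight distribution: A_0 = 1, A_1 = 1, A_3 = 2, A_4 = 5, A_5 = 5, A_6 = 2. Minimum distance d = 1.

Enumerate all 2^4 = 16 messages m ∈ F_2^4.
For each, compute codeword c = mG in F_2^8, then tally its weight.
  m = 0000 → c = 00000000, weight = 0.
  m = 1000 → c = 11010100, weight = 4.
  m = 0100 → c = 11011011, weight = 6.
  m = 1100 → c = 00001111, weight = 4.
  m = 0010 → c = 10111001, weight = 5.
  m = 1010 → c = 01101101, weight = 5.
  m = 0110 → c = 01100010, weight = 3.
  m = 1110 → c = 10110110, weight = 5.
  m = 0001 → c = 00000111, weight = 3.
  m = 1001 → c = 11010011, weight = 5.
  m = 0101 → c = 11011100, weight = 5.
  m = 1101 → c = 00001000, weight = 1.
  m = 0011 → c = 10111110, weight = 6.
  m = 1011 → c = 01101010, weight = 4.
  m = 0111 → c = 01100101, weight = 4.
  m = 1111 → c = 10110001, weight = 4.
Tally weights:
  weight 0: 1 codewords.
  weight 1: 1 codewords.
  weight 3: 2 codewords.
  weight 4: 5 codewords.
  weight 5: 5 codewords.
  weight 6: 2 codewords.
Minimum distance d = smallest w > 0 with A_w > 0 = 1.
Sanity: Σ A_w = 16 = 2^4 = 16 ✓.


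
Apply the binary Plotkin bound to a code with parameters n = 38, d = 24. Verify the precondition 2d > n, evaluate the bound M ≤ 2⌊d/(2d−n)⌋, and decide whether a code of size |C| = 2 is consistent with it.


Plotkin bound M ≤ 4; given |C| = 2 ≤ bound (satisfied).

Check applicability: 2d = 48, n = 38.
2d − n = 10 > 0, so Plotkin applies.
Compute d/(2d−n) = 24/10 ≈ 2.4000.
⌊d/(2d−n)⌋ = 2.
Plotkin bound: M ≤ 2·2 = 4.
Given |C| = 2, check: satisfied.
This |C| is below the Plotkin bound.


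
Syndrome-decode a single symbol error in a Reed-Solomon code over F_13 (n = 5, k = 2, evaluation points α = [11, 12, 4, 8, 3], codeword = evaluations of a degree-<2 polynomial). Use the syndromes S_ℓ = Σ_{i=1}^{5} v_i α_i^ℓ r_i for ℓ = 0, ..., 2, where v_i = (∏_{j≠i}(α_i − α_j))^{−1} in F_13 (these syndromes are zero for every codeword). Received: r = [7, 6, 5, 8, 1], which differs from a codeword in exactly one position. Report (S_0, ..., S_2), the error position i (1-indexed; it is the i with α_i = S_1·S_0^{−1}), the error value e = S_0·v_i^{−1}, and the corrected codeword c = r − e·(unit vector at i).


S = (4, 9, 4), error at position 2, error magnitude e = 8, c = [7, 11, 5, 8, 1].

Step 1: column multipliers v_i = (∏_{j≠i}(α_i − α_j))^{−1} mod 13.
  i = 1 (α = 11): (11−12)(11−4)(11−8)(11−3) = (−1)·7·3·8 = −168 ≡ 1, so v_1 = 1^{−1} = 1 (mod 13).
  i = 2 (α = 12): (12−11)(12−4)(12−8)(12−3) = 1·8·4·9 = 288 ≡ 2, so v_2 = 2^{−1} = 7 (mod 13).
  i = 3 (α = 4): (4−11)(4−12)(4−8)(4−3) = (−7)·(−8)·(−4)·1 = −224 ≡ 10, so v_3 = 10^{−1} = 4 (mod 13).
  i = 4 (α = 8): (8−11)(8−12)(8−4)(8−3) = (−3)·(−4)·4·5 = 240 ≡ 6, so v_4 = 6^{−1} = 11 (mod 13).
  i = 5 (α = 3): (3−11)(3−12)(3−4)(3−8) = (−8)·(−9)·(−1)·(−5) = 360 ≡ 9, so v_5 = 9^{−1} = 3 (mod 13).
  v = [1, 7, 4, 11, 3].
Step 2: syndromes of r = [7, 6, 5, 8, 1] (all sums mod 13).
  S_0 = Σ v_i r_i = 1·7 + 7·6 + 4·5 + 11·8 + 3·1 = 160 ≡ 4.
  S_1 = Σ v_i α_i r_i = 1·11·7 + 7·12·6 + 4·4·5 + 11·8·8 + 3·3·1 = 1374 ≡ 9.
  α_i^2 mod 13 = [4, 1, 3, 12, 9].
  S_2 = Σ v_i α_i^2 r_i = 1·4·7 + 7·1·6 + 4·3·5 + 11·12·8 + 3·9·1 = 1213 ≡ 4.
  S = (4, 9, 4) ≠ 0, so r is not a codeword (an error is present).
Step 3: locate the error. For a single error e at position i, S_ℓ = v_i·e·α_i^ℓ, so α_err = S_1/S_0.
  S_0^{−1} = 4^{−1} = 10 (mod 13), so α_err = 9·10 = 90 ≡ 12 = α_2. Error position i = 2.
  Consistency check: S_2/S_1 = 4·3 = 12 ≡ 12 = α_err ✓ (single-error assumption holds).
Step 4: error magnitude e = S_0/v_2 = S_0·∏_{j≠2}(α_2 − α_j) = 4·2 = 8 ≡ 8 (mod 13).
Step 5: correct position 2: c_2 = r_2 − e = 6 − 8 ≡ 11 (mod 13). Hence c = [7, 11, 5, 8, 1].
  Check: interpolating c through the α_i gives m(x) = 2 + 4·x (degree < 2) with m(α_i) = c_i for every i, so c is indeed a codeword.


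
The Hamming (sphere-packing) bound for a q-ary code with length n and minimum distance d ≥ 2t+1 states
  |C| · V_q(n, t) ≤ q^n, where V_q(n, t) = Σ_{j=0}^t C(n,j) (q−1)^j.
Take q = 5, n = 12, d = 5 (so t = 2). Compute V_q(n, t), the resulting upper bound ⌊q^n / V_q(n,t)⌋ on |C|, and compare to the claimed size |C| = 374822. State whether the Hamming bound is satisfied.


V_q(n, t) = 1105, q^n = 244140625, Hamming bound = 220941, |C| = 374822 > bound (violated).

Step 1: Compute V_q(n, t) = Σ_{j=0}^2 C(n, j) (q−1)^j.
  j = 0: C(12,0)·(4)^0 = 1·1 = 1.
  j = 1: C(12,1)·(4)^1 = 12·4 = 48.
  j = 2: C(12,2)·(4)^2 = 66·16 = 1056.
  V_q(n, t) = 1 + 48 + 1056 = 1105.
Step 2: q^n = 5^12 = 244140625.
Step 3: Hamming bound ⌊q^n / V_q(n,t)⌋ = ⌊244140625/1105⌋ = 220941.
Step 4: Compare |C| = 374822 to 220941: violated.
The claimed |C| lies above the Hamming bound, so no 5-ary code of length 12 with d ≥ 5 can have 374822 codewords.


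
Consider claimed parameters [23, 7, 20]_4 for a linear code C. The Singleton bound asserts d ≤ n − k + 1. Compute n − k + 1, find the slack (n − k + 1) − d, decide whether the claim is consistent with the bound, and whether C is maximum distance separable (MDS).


Singleton RHS = n − k + 1 = 17, slack = -3, bound violated (no such code; not MDS).

Singleton bound: d ≤ n − k + 1.
Here n = 23, k = 7, so n − k + 1 = 17.
Given d = 20, check d ≤ 17: NO.
Slack = (n − k + 1) − d = -3.
The slack is negative: d = 20 exceeds n − k + 1 = 17 by 3, so the Singleton bound is violated and no linear [23, 7, 20]_4 code can exist. In particular it is not MDS (MDS requires d = n − k + 1 exactly).
Description: the claimed parameters are [23, 7, 20]_4; such a code would be impossible (violates the Singleton bound).


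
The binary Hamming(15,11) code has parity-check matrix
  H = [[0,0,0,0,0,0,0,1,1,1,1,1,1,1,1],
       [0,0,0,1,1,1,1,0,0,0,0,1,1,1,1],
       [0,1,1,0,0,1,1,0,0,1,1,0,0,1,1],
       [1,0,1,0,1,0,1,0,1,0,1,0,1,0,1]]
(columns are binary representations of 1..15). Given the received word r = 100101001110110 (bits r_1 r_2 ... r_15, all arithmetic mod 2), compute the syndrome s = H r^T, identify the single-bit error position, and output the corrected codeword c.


s = (1, 0, 0, 0)^T, error position = 8, corrected codeword c = 100101011110110

Compute s = H r^T mod 2 one row at a time:
  s_1 = 0 + 1 + 1 + 1 + 0 + 1 + 1 + 0 = 5 ≡ 1 (mod 2).
  s_2 = 1 + 0 + 1 + 0 + 0 + 1 + 1 + 0 = 4 ≡ 0 (mod 2).
  s_3 = 0 + 0 + 1 + 0 + 1 + 1 + 1 + 0 = 4 ≡ 0 (mod 2).
  s_4 = 1 + 0 + 0 + 0 + 1 + 1 + 1 + 0 = 4 ≡ 0 (mod 2).
s = (1, 0, 0, 0)^T — this equals column 8 of H (binary 1000), so error is at position 8.
Correct: flip bit 8 of r = 100101001110110 to get c = 100101011110110.


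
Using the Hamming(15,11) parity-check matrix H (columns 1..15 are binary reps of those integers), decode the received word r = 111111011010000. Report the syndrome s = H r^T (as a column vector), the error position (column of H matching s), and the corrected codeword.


s = (1, 1, 0, 1)^T, error position = 13, corrected codeword c = 111111011010100

Compute s = H r^T mod 2 one row at a time:
  s_1 = 1 + 1 + 0 + 1 + 0 + 0 + 0 + 0 = 3 ≡ 1 (mod 2).
  s_2 = 1 + 1 + 1 + 0 + 0 + 0 + 0 + 0 = 3 ≡ 1 (mod 2).
  s_3 = 1 + 1 + 1 + 0 + 0 + 1 + 0 + 0 = 4 ≡ 0 (mod 2).
  s_4 = 1 + 1 + 1 + 0 + 1 + 1 + 0 + 0 = 5 ≡ 1 (mod 2).
s = (1, 1, 0, 1)^T — this equals column 13 of H (binary 1101), so error is at position 13.
Correct: flip bit 13 of r = 111111011010000 to get c = 111111011010100.


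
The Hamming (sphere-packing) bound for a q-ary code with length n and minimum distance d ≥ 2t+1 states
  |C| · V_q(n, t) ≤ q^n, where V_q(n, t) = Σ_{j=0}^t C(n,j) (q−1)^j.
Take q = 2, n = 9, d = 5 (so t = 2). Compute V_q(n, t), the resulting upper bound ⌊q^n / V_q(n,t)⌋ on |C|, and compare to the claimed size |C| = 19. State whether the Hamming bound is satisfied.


V_q(n, t) = 46, q^n = 512, Hamming bound = 11, |C| = 19 > bound (violated).

Step 1: Compute V_q(n, t) = Σ_{j=0}^2 C(n, j) (q−1)^j.
  j = 0: C(9,0)·(1)^0 = 1·1 = 1.
  j = 1: C(9,1)·(1)^1 = 9·1 = 9.
  j = 2: C(9,2)·(1)^2 = 36·1 = 36.
  V_q(n, t) = 1 + 9 + 36 = 46.
Step 2: q^n = 2^9 = 512.
Step 3: Hamming bound ⌊q^n / V_q(n,t)⌋ = ⌊512/46⌋ = 11.
Step 4: Compare |C| = 19 to 11: violated.
The claimed |C| lies above the Hamming bound, so no 2-ary code of length 9 with d ≥ 5 can have 19 codewords.


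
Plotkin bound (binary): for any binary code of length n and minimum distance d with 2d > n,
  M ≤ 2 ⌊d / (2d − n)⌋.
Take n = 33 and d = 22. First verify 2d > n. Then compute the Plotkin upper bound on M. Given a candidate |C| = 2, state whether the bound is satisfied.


Plotkin bound M ≤ 4; given |C| = 2 ≤ bound (satisfied).

Check applicability: 2d = 44, n = 33.
2d − n = 11 > 0, so Plotkin applies.
Compute d/(2d−n) = 22/11 ≈ 2.0000.
⌊d/(2d−n)⌋ = 2.
Plotkin bound: M ≤ 2·2 = 4.
Given |C| = 2, check: satisfied.
This |C| is below the Plotkin bound.


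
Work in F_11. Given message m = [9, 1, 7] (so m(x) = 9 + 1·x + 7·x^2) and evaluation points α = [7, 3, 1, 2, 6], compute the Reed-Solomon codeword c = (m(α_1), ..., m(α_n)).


c = [7, 9, 6, 6, 3]

Message polynomial: m(x) = 9 + 1·x + 7·x^2 (mod 11).
For each evaluation point α_i, compute m(α_i) mod 11:
  α_1 = 7: Horner steps 7 → 6 → 7, so m(7) = 7.
  α_2 = 3: Horner steps 7 → 0 → 9, so m(3) = 9.
  α_3 = 1: Horner steps 7 → 8 → 6, so m(1) = 6.
  α_4 = 2: Horner steps 7 → 4 → 6, so m(2) = 6.
  α_5 = 6: Horner steps 7 → 10 → 3, so m(6) = 3.
Codeword c = [7, 9, 6, 6, 3] ∈ F_11^5.


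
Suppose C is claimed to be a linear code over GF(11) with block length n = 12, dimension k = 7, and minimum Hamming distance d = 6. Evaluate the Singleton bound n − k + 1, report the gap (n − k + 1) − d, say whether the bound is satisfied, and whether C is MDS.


Singleton RHS = n − k + 1 = 6, slack = 0, bound satisfied, MDS.

Singleton bound: d ≤ n − k + 1.
Here n = 12, k = 7, so n − k + 1 = 6.
Given d = 6, check d ≤ 6: YES.
Slack = (n − k + 1) − d = 0.
The code is MDS (slack = 0).
Description: the claimed parameters are [12, 7, 6]_11; such a code would be MDS (meets Singleton bound).


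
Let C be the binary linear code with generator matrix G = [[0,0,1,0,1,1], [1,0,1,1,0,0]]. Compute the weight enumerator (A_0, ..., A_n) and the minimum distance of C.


Weight distribution: A_0 = 1, A_3 = 2, A_4 = 1. Minimum distance d = 3.

Enumerate all 2^2 = 4 messages m ∈ F_2^2.
For each, compute codeword c = mG in F_2^6, then tally its weight.
  m = 00 → c = 000000, weight = 0.
  m = 10 → c = 001011, weight = 3.
  m = 01 → c = 101100, weight = 3.
  m = 11 → c = 100111, weight = 4.
Tally weights:
  weight 0: 1 codewords.
  weight 3: 2 codewords.
  weight 4: 1 codewords.
Minimum distance d = smallest w > 0 with A_w > 0 = 3.
Sanity: Σ A_w = 4 = 2^2 = 4 ✓.


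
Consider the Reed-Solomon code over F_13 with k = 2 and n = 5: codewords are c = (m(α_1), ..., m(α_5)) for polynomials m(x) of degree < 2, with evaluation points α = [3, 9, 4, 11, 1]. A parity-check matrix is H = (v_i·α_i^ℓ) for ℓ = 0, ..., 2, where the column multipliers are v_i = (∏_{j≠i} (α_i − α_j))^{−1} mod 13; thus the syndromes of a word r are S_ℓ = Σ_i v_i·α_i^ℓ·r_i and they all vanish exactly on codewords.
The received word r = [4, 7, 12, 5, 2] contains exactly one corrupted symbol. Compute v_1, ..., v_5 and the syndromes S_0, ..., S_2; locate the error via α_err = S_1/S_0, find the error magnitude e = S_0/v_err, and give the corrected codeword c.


S = (7, 8, 11), error at position 1, error magnitude e = 4, c = [0, 7, 12, 5, 2].

Step 1: column multipliers v_i = (∏_{j≠i}(α_i − α_j))^{−1} mod 13.
  i = 1 (α = 3): (3−9)(3−4)(3−11)(3−1) = (−6)·(−1)·(−8)·2 = −96 ≡ 8, so v_1 = 8^{−1} = 5 (mod 13).
  i = 2 (α = 9): (9−3)(9−4)(9−11)(9−1) = 6·5·(−2)·8 = −480 ≡ 1, so v_2 = 1^{−1} = 1 (mod 13).
  i = 3 (α = 4): (4−3)(4−9)(4−11)(4−1) = 1·(−5)·(−7)·3 = 105 ≡ 1, so v_3 = 1^{−1} = 1 (mod 13).
  i = 4 (α = 11): (11−3)(11−9)(11−4)(11−1) = 8·2·7·10 = 1120 ≡ 2, so v_4 = 2^{−1} = 7 (mod 13).
  i = 5 (α = 1): (1−3)(1−9)(1−4)(1−11) = (−2)·(−8)·(−3)·(−10) = 480 ≡ 12, so v_5 = 12^{−1} = 12 (mod 13).
  v = [5, 1, 1, 7, 12].
Step 2: syndromes of r = [4, 7, 12, 5, 2] (all sums mod 13).
  S_0 = Σ v_i r_i = 5·4 + 1·7 + 1·12 + 7·5 + 12·2 = 98 ≡ 7.
  S_1 = Σ v_i α_i r_i = 5·3·4 + 1·9·7 + 1·4·12 + 7·11·5 + 12·1·2 = 580 ≡ 8.
  α_i^2 mod 13 = [9, 3, 3, 4, 1].
  S_2 = Σ v_i α_i^2 r_i = 5·9·4 + 1·3·7 + 1·3·12 + 7·4·5 + 12·1·2 = 401 ≡ 11.
  S = (7, 8, 11) ≠ 0, so r is not a codeword (an error is present).
Step 3: locate the error. For a single error e at position i, S_ℓ = v_i·e·α_i^ℓ, so α_err = S_1/S_0.
  S_0^{−1} = 7^{−1} = 2 (mod 13), so α_err = 8·2 = 16 ≡ 3 = α_1. Error position i = 1.
  Consistency check: S_2/S_1 = 11·5 = 55 ≡ 3 = α_err ✓ (single-error assumption holds).
Step 4: error magnitude e = S_0/v_1 = S_0·∏_{j≠1}(α_1 − α_j) = 7·8 = 56 ≡ 4 (mod 13).
Step 5: correct position 1: c_1 = r_1 − e = 4 − 4 ≡ 0 (mod 13). Hence c = [0, 7, 12, 5, 2].
  Check: interpolating c through the α_i gives m(x) = 3 + 12·x (degree < 2) with m(α_i) = c_i for every i, so c is indeed a codeword.


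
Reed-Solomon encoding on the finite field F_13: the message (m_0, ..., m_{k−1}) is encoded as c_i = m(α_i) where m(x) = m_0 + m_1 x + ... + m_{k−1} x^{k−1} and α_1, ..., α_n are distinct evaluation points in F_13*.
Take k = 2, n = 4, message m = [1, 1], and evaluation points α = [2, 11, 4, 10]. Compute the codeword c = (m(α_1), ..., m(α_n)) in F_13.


c = [3, 12, 5, 11]

Message polynomial: m(x) = 1 + 1·x (mod 13).
For each evaluation point α_i, compute m(α_i) mod 13:
  α_1 = 2: Horner steps 1 → 3, so m(2) = 3.
  α_2 = 11: Horner steps 1 → 12, so m(11) = 12.
  α_3 = 4: Horner steps 1 → 5, so m(4) = 5.
  α_4 = 10: Horner steps 1 → 11, so m(10) = 11.
Codeword c = [3, 12, 5, 11] ∈ F_13^4.


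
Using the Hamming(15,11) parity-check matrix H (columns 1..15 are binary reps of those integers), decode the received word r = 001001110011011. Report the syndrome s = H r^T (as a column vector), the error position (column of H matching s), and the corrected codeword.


s = (1, 1, 0, 0)^T, error position = 12, corrected codeword c = 001001110010011

Compute s = H r^T mod 2 one row at a time:
  s_1 = 1 + 0 + 0 + 1 + 1 + 0 + 1 + 1 = 5 ≡ 1 (mod 2).
  s_2 = 0 + 0 + 1 + 1 + 1 + 0 + 1 + 1 = 5 ≡ 1 (mod 2).
  s_3 = 0 + 1 + 1 + 1 + 0 + 1 + 1 + 1 = 6 ≡ 0 (mod 2).
  s_4 = 0 + 1 + 0 + 1 + 0 + 1 + 0 + 1 = 4 ≡ 0 (mod 2).
s = (1, 1, 0, 0)^T — this equals column 12 of H (binary 1100), so error is at position 12.
Correct: flip bit 12 of r = 001001110011011 to get c = 001001110010011.


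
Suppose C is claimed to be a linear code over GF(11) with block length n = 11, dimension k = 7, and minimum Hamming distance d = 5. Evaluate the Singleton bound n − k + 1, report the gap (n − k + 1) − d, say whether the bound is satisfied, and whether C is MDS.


Singleton RHS = n − k + 1 = 5, slack = 0, bound satisfied, MDS.

Singleton bound: d ≤ n − k + 1.
Here n = 11, k = 7, so n − k + 1 = 5.
Given d = 5, check d ≤ 5: YES.
Slack = (n − k + 1) − d = 0.
The code is MDS (slack = 0).
Description: the claimed parameters are [11, 7, 5]_11; such a code would be MDS (meets Singleton bound).


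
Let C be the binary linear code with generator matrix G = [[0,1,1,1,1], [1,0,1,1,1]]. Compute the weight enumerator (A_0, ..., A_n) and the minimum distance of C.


Weight distribution: A_0 = 1, A_2 = 1, A_4 = 2. Minimum distance d = 2.

Enumerate all 2^2 = 4 messages m ∈ F_2^2.
For each, compute codeword c = mG in F_2^5, then tally its weight.
  m = 00 → c = 00000, weight = 0.
  m = 10 → c = 01111, weight = 4.
  m = 01 → c = 10111, weight = 4.
  m = 11 → c = 11000, weight = 2.
Tally weights:
  weight 0: 1 codewords.
  weight 2: 1 codewords.
  weight 4: 2 codewords.
Minimum distance d = smallest w > 0 with A_w > 0 = 2.
Sanity: Σ A_w = 4 = 2^2 = 4 ✓.


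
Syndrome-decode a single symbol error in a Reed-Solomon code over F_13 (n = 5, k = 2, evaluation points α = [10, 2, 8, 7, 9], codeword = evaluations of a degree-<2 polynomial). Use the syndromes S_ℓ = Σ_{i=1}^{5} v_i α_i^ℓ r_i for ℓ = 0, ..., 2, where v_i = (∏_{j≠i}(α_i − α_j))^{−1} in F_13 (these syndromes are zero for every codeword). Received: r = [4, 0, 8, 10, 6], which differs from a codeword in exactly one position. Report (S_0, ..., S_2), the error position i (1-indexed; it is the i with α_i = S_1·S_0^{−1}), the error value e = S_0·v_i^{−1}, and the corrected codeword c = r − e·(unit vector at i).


S = (2, 4, 8), error at position 2, error magnitude e = 6, c = [4, 7, 8, 10, 6].

Step 1: column multipliers v_i = (∏_{j≠i}(α_i − α_j))^{−1} mod 13.
  i = 1 (α = 10): (10−2)(10−8)(10−7)(10−9) = 8·2·3·1 = 48 ≡ 9, so v_1 = 9^{−1} = 3 (mod 13).
  i = 2 (α = 2): (2−10)(2−8)(2−7)(2−9) = (−8)·(−6)·(−5)·(−7) = 1680 ≡ 3, so v_2 = 3^{−1} = 9 (mod 13).
  i = 3 (α = 8): (8−10)(8−2)(8−7)(8−9) = (−2)·6·1·(−1) = 12 ≡ 12, so v_3 = 12^{−1} = 12 (mod 13).
  i = 4 (α = 7): (7−10)(7−2)(7−8)(7−9) = (−3)·5·(−1)·(−2) = −30 ≡ 9, so v_4 = 9^{−1} = 3 (mod 13).
  i = 5 (α = 9): (9−10)(9−2)(9−8)(9−7) = (−1)·7·1·2 = −14 ≡ 12, so v_5 = 12^{−1} = 12 (mod 13).
  v = [3, 9, 12, 3, 12].
Step 2: syndromes of r = [4, 0, 8, 10, 6] (all sums mod 13).
  S_0 = Σ v_i r_i = 3·4 + 9·0 + 12·8 + 3·10 + 12·6 = 210 ≡ 2.
  S_1 = Σ v_i α_i r_i = 3·10·4 + 9·2·0 + 12·8·8 + 3·7·10 + 12·9·6 = 1746 ≡ 4.
  α_i^2 mod 13 = [9, 4, 12, 10, 3].
  S_2 = Σ v_i α_i^2 r_i = 3·9·4 + 9·4·0 + 12·12·8 + 3·10·10 + 12·3·6 = 1776 ≡ 8.
  S = (2, 4, 8) ≠ 0, so r is not a codeword (an error is present).
Step 3: locate the error. For a single error e at position i, S_ℓ = v_i·e·α_i^ℓ, so α_err = S_1/S_0.
  S_0^{−1} = 2^{−1} = 7 (mod 13), so α_err = 4·7 = 28 ≡ 2 = α_2. Error position i = 2.
  Consistency check: S_2/S_1 = 8·10 = 80 ≡ 2 = α_err ✓ (single-error assumption holds).
Step 4: error magnitude e = S_0/v_2 = S_0·∏_{j≠2}(α_2 − α_j) = 2·3 = 6 ≡ 6 (mod 13).
Step 5: correct position 2: c_2 = r_2 − e = 0 − 6 ≡ 7 (mod 13). Hence c = [4, 7, 8, 10, 6].
  Check: interpolating c through the α_i gives m(x) = 11 + 11·x (degree < 2) with m(α_i) = c_i for every i, so c is indeed a codeword.
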